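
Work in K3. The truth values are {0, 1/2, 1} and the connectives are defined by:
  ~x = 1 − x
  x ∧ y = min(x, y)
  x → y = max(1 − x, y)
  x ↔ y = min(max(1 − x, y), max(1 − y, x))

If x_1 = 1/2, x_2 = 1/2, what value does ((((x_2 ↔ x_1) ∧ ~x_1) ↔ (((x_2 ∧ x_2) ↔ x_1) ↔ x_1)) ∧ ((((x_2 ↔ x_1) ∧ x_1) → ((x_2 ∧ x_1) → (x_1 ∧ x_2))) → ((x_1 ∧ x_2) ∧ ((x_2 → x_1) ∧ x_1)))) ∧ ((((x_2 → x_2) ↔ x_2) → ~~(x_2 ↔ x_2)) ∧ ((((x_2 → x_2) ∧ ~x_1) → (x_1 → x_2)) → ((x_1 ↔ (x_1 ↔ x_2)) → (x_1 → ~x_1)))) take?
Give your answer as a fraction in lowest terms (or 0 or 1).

1/2

x_2 ↔ x_1 = 1/2 ↔ 1/2 = 1/2
~x_1 = ~1/2 = 1/2
(x_2 ↔ x_1) ∧ ~x_1 = 1/2 ∧ 1/2 = 1/2
x_2 ∧ x_2 = 1/2 ∧ 1/2 = 1/2
(x_2 ∧ x_2) ↔ x_1 = 1/2 ↔ 1/2 = 1/2
((x_2 ∧ x_2) ↔ x_1) ↔ x_1 = 1/2 ↔ 1/2 = 1/2
((x_2 ↔ x_1) ∧ ~x_1) ↔ (((x_2 ∧ x_2) ↔ x_1) ↔ x_1) = 1/2 ↔ 1/2 = 1/2
x_2 ↔ x_1 = 1/2 ↔ 1/2 = 1/2
(x_2 ↔ x_1) ∧ x_1 = 1/2 ∧ 1/2 = 1/2
x_2 ∧ x_1 = 1/2 ∧ 1/2 = 1/2
x_1 ∧ x_2 = 1/2 ∧ 1/2 = 1/2
(x_2 ∧ x_1) → (x_1 ∧ x_2) = 1/2 → 1/2 = 1/2
((x_2 ↔ x_1) ∧ x_1) → ((x_2 ∧ x_1) → (x_1 ∧ x_2)) = 1/2 → 1/2 = 1/2
x_1 ∧ x_2 = 1/2 ∧ 1/2 = 1/2
x_2 → x_1 = 1/2 → 1/2 = 1/2
(x_2 → x_1) ∧ x_1 = 1/2 ∧ 1/2 = 1/2
(x_1 ∧ x_2) ∧ ((x_2 → x_1) ∧ x_1) = 1/2 ∧ 1/2 = 1/2
(((x_2 ↔ x_1) ∧ x_1) → ((x_2 ∧ x_1) → (x_1 ∧ x_2))) → ((x_1 ∧ x_2) ∧ ((x_2 → x_1) ∧ x_1)) = 1/2 → 1/2 = 1/2
(((x_2 ↔ x_1) ∧ ~x_1) ↔ (((x_2 ∧ x_2) ↔ x_1) ↔ x_1)) ∧ ((((x_2 ↔ x_1) ∧ x_1) → ((x_2 ∧ x_1) → (x_1 ∧ x_2))) → ((x_1 ∧ x_2) ∧ ((x_2 → x_1) ∧ x_1))) = 1/2 ∧ 1/2 = 1/2
x_2 → x_2 = 1/2 → 1/2 = 1/2
(x_2 → x_2) ↔ x_2 = 1/2 ↔ 1/2 = 1/2
x_2 ↔ x_2 = 1/2 ↔ 1/2 = 1/2
~(x_2 ↔ x_2) = ~1/2 = 1/2
~~(x_2 ↔ x_2) = ~1/2 = 1/2
((x_2 → x_2) ↔ x_2) → ~~(x_2 ↔ x_2) = 1/2 → 1/2 = 1/2
x_2 → x_2 = 1/2 → 1/2 = 1/2
~x_1 = ~1/2 = 1/2
(x_2 → x_2) ∧ ~x_1 = 1/2 ∧ 1/2 = 1/2
x_1 → x_2 = 1/2 → 1/2 = 1/2
((x_2 → x_2) ∧ ~x_1) → (x_1 → x_2) = 1/2 → 1/2 = 1/2
x_1 ↔ x_2 = 1/2 ↔ 1/2 = 1/2
x_1 ↔ (x_1 ↔ x_2) = 1/2 ↔ 1/2 = 1/2
~x_1 = ~1/2 = 1/2
x_1 → ~x_1 = 1/2 → 1/2 = 1/2
(x_1 ↔ (x_1 ↔ x_2)) → (x_1 → ~x_1) = 1/2 → 1/2 = 1/2
(((x_2 → x_2) ∧ ~x_1) → (x_1 → x_2)) → ((x_1 ↔ (x_1 ↔ x_2)) → (x_1 → ~x_1)) = 1/2 → 1/2 = 1/2
(((x_2 → x_2) ↔ x_2) → ~~(x_2 ↔ x_2)) ∧ ((((x_2 → x_2) ∧ ~x_1) → (x_1 → x_2)) → ((x_1 ↔ (x_1 ↔ x_2)) → (x_1 → ~x_1))) = 1/2 ∧ 1/2 = 1/2
((((x_2 ↔ x_1) ∧ ~x_1) ↔ (((x_2 ∧ x_2) ↔ x_1) ↔ x_1)) ∧ ((((x_2 ↔ x_1) ∧ x_1) → ((x_2 ∧ x_1) → (x_1 ∧ x_2))) → ((x_1 ∧ x_2) ∧ ((x_2 → x_1) ∧ x_1)))) ∧ ((((x_2 → x_2) ↔ x_2) → ~~(x_2 ↔ x_2)) ∧ ((((x_2 → x_2) ∧ ~x_1) → (x_1 → x_2)) → ((x_1 ↔ (x_1 ↔ x_2)) → (x_1 → ~x_1)))) = 1/2 ∧ 1/2 = 1/2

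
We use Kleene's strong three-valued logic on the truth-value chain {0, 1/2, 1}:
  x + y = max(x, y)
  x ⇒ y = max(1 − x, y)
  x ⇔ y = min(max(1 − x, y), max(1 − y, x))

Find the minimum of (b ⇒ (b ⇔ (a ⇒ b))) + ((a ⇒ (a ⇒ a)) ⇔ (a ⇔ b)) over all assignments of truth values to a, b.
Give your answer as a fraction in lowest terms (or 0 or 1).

Take a = 0, b = 1/2:
a ⇒ b = 0 ⇒ 1/2 = 1
b ⇔ (a ⇒ b) = 1/2 ⇔ 1 = 1/2
b ⇒ (b ⇔ (a ⇒ b)) = 1/2 ⇒ 1/2 = 1/2
a ⇒ a = 0 ⇒ 0 = 1
a ⇒ (a ⇒ a) = 0 ⇒ 1 = 1
a ⇔ b = 0 ⇔ 1/2 = 1/2
(a ⇒ (a ⇒ a)) ⇔ (a ⇔ b) = 1 ⇔ 1/2 = 1/2
(b ⇒ (b ⇔ (a ⇒ b))) + ((a ⇒ (a ⇒ a)) ⇔ (a ⇔ b)) = 1/2 + 1/2 = 1/2
No assignment yields a value below 1/2, so this is the minimum.

1/2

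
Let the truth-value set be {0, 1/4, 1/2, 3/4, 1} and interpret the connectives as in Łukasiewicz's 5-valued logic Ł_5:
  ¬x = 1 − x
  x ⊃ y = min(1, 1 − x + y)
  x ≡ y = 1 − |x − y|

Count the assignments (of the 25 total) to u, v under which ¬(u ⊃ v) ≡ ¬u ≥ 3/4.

value 1: 3 assignments (counts)
value 3/4: 5 assignments (counts)
value 1/2: 6 assignments
value 1/4: 5 assignments
value 0: 6 assignments
So 8 of the 25 assignments meet the threshold.

8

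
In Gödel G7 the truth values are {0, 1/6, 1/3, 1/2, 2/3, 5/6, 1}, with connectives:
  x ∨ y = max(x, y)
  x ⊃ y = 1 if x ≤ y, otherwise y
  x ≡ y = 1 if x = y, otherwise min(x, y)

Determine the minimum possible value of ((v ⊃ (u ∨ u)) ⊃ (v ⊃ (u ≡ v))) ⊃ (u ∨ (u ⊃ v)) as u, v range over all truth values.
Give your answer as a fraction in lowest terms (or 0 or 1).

Take u = 1/6, v = 0:
u ∨ u = 1/6 ∨ 1/6 = 1/6
v ⊃ (u ∨ u) = 0 ⊃ 1/6 = 1
u ≡ v = 1/6 ≡ 0 = 0
v ⊃ (u ≡ v) = 0 ⊃ 0 = 1
(v ⊃ (u ∨ u)) ⊃ (v ⊃ (u ≡ v)) = 1 ⊃ 1 = 1
u ⊃ v = 1/6 ⊃ 0 = 0
u ∨ (u ⊃ v) = 1/6 ∨ 0 = 1/6
((v ⊃ (u ∨ u)) ⊃ (v ⊃ (u ≡ v))) ⊃ (u ∨ (u ⊃ v)) = 1 ⊃ 1/6 = 1/6
No assignment yields a value below 1/6, so this is the minimum.

1/6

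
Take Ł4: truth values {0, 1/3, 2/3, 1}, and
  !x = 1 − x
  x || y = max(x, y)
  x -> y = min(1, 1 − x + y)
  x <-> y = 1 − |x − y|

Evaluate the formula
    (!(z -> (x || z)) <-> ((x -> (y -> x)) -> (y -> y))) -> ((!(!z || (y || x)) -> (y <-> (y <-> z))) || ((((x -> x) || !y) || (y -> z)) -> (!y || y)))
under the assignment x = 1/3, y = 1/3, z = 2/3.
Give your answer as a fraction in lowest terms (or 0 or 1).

1

x || z = 1/3 || 2/3 = 2/3
z -> (x || z) = 2/3 -> 2/3 = 1
!(z -> (x || z)) = !1 = 0
y -> x = 1/3 -> 1/3 = 1
x -> (y -> x) = 1/3 -> 1 = 1
y -> y = 1/3 -> 1/3 = 1
(x -> (y -> x)) -> (y -> y) = 1 -> 1 = 1
!(z -> (x || z)) <-> ((x -> (y -> x)) -> (y -> y)) = 0 <-> 1 = 0
!z = !2/3 = 1/3
y || x = 1/3 || 1/3 = 1/3
!z || (y || x) = 1/3 || 1/3 = 1/3
!(!z || (y || x)) = !1/3 = 2/3
y <-> z = 1/3 <-> 2/3 = 2/3
y <-> (y <-> z) = 1/3 <-> 2/3 = 2/3
!(!z || (y || x)) -> (y <-> (y <-> z)) = 2/3 -> 2/3 = 1
x -> x = 1/3 -> 1/3 = 1
!y = !1/3 = 2/3
(x -> x) || !y = 1 || 2/3 = 1
y -> z = 1/3 -> 2/3 = 1
((x -> x) || !y) || (y -> z) = 1 || 1 = 1
!y = !1/3 = 2/3
!y || y = 2/3 || 1/3 = 2/3
(((x -> x) || !y) || (y -> z)) -> (!y || y) = 1 -> 2/3 = 2/3
(!(!z || (y || x)) -> (y <-> (y <-> z))) || ((((x -> x) || !y) || (y -> z)) -> (!y || y)) = 1 || 2/3 = 1
(!(z -> (x || z)) <-> ((x -> (y -> x)) -> (y -> y))) -> ((!(!z || (y || x)) -> (y <-> (y <-> z))) || ((((x -> x) || !y) || (y -> z)) -> (!y || y))) = 0 -> 1 = 1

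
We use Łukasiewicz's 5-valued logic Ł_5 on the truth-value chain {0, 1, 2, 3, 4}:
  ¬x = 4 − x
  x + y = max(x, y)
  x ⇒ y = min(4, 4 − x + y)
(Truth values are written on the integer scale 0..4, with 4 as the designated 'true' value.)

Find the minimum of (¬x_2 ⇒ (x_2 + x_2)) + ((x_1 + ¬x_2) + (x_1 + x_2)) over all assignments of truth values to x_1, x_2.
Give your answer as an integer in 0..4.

Take x_1 = 0, x_2 = 1:
¬x_2 = ¬1 = 3
x_2 + x_2 = 1 + 1 = 1
¬x_2 ⇒ (x_2 + x_2) = 3 ⇒ 1 = 2
¬x_2 = ¬1 = 3
x_1 + ¬x_2 = 0 + 3 = 3
x_1 + x_2 = 0 + 1 = 1
(x_1 + ¬x_2) + (x_1 + x_2) = 3 + 1 = 3
(¬x_2 ⇒ (x_2 + x_2)) + ((x_1 + ¬x_2) + (x_1 + x_2)) = 2 + 3 = 3
No assignment yields a value below 3, so this is the minimum.

3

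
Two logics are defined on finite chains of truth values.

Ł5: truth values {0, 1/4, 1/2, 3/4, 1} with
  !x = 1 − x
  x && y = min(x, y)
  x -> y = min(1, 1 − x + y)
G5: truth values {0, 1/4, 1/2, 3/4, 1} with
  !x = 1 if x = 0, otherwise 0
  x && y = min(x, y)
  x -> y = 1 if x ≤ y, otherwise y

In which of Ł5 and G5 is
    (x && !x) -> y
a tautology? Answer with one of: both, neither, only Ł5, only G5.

In Ł5: at x = 1/4, y = 0 the value is 3/4 — not a tautology.
In G5: every assignment gives 1 — tautology.

only G5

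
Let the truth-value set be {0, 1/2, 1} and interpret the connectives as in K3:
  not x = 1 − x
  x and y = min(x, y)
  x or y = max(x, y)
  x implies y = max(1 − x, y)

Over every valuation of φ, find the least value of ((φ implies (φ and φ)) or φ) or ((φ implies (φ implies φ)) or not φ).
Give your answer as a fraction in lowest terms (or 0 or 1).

1/2

Take φ = 1/2:
φ and φ = 1/2 and 1/2 = 1/2
φ implies (φ and φ) = 1/2 implies 1/2 = 1/2
(φ implies (φ and φ)) or φ = 1/2 or 1/2 = 1/2
φ implies φ = 1/2 implies 1/2 = 1/2
φ implies (φ implies φ) = 1/2 implies 1/2 = 1/2
not φ = not 1/2 = 1/2
(φ implies (φ implies φ)) or not φ = 1/2 or 1/2 = 1/2
((φ implies (φ and φ)) or φ) or ((φ implies (φ implies φ)) or not φ) = 1/2 or 1/2 = 1/2
No assignment yields a value below 1/2, so this is the minimum.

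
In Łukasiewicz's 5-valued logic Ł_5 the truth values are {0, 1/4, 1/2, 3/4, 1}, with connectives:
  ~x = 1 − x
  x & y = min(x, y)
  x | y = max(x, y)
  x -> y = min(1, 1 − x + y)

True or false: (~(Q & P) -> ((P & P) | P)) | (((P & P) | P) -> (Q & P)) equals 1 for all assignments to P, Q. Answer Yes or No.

Counterexample: take P = 1/4, Q = 0.
Q & P = 0 & 1/4 = 0
~(Q & P) = ~0 = 1
P & P = 1/4 & 1/4 = 1/4
(P & P) | P = 1/4 | 1/4 = 1/4
~(Q & P) -> ((P & P) | P) = 1 -> 1/4 = 1/4
P & P = 1/4 & 1/4 = 1/4
(P & P) | P = 1/4 | 1/4 = 1/4
Q & P = 0 & 1/4 = 0
((P & P) | P) -> (Q & P) = 1/4 -> 0 = 3/4
(~(Q & P) -> ((P & P) | P)) | (((P & P) | P) -> (Q & P)) = 1/4 | 3/4 = 3/4
This gives 3/4 ≠ 1.

No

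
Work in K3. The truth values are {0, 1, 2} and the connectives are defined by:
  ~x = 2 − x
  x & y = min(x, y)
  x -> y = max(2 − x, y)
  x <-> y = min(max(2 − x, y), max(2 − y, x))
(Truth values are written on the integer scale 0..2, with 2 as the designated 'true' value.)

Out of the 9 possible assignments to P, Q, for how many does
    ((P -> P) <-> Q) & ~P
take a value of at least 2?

P = 0, Q = 0 ↦ 0  <
P = 0, Q = 1 ↦ 1  <
P = 0, Q = 2 ↦ 2  ≥
P = 1, Q = 0 ↦ 1  <
P = 1, Q = 1 ↦ 1  <
P = 1, Q = 2 ↦ 1  <
P = 2, Q = 0 ↦ 0  <
P = 2, Q = 1 ↦ 0  <
P = 2, Q = 2 ↦ 0  <
So 1 of the 9 assignments meets the threshold.

1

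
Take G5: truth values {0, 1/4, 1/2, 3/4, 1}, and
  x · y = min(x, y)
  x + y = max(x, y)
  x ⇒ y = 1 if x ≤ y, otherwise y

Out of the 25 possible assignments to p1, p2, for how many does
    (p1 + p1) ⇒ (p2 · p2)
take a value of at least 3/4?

value 1: 15 assignments (counts)
value 3/4: 1 assignment (counts)
value 1/2: 2 assignments
value 1/4: 3 assignments
value 0: 4 assignments
So 16 of the 25 assignments meet the threshold.

16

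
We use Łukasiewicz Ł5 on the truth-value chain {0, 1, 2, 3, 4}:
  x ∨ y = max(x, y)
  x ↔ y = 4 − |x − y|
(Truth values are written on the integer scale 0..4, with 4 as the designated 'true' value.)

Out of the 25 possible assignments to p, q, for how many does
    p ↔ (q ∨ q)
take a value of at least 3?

value 4: 5 assignments (counts)
value 3: 8 assignments (counts)
value 2: 6 assignments
value 1: 4 assignments
value 0: 2 assignments
So 13 of the 25 assignments meet the threshold.

13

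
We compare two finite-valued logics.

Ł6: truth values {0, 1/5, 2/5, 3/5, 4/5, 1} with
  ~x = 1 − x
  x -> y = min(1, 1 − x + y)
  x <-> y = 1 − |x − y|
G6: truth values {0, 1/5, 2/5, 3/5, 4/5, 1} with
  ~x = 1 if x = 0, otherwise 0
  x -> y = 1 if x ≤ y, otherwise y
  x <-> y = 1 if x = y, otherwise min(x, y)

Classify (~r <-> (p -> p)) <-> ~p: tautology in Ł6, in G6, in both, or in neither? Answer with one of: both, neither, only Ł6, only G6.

In Ł6: at p = 0, r = 1/5 the value is 4/5 — not a tautology.
In G6: at p = 0, r = 1/5 the value is 0 — not a tautology.

neither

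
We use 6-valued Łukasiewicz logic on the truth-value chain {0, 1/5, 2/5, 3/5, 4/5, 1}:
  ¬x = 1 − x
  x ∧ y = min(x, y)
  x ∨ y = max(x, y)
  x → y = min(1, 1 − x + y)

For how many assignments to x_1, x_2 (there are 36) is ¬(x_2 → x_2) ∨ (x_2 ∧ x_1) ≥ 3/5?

value 1: 1 assignment (counts)
value 4/5: 3 assignments (counts)
value 3/5: 5 assignments (counts)
value 2/5: 7 assignments
value 1/5: 9 assignments
value 0: 11 assignments
So 9 of the 36 assignments meet the threshold.

9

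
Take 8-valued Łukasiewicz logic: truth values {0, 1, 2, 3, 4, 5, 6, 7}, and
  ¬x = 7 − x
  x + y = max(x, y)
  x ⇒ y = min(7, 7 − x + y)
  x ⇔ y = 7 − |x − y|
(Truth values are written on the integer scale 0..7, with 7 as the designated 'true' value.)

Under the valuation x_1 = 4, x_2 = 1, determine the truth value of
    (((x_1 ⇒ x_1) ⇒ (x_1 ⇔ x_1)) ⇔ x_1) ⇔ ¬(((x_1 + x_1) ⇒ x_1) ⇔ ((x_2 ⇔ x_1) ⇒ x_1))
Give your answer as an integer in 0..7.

3

x_1 ⇒ x_1 = 4 ⇒ 4 = 7
x_1 ⇔ x_1 = 4 ⇔ 4 = 7
(x_1 ⇒ x_1) ⇒ (x_1 ⇔ x_1) = 7 ⇒ 7 = 7
((x_1 ⇒ x_1) ⇒ (x_1 ⇔ x_1)) ⇔ x_1 = 7 ⇔ 4 = 4
x_1 + x_1 = 4 + 4 = 4
(x_1 + x_1) ⇒ x_1 = 4 ⇒ 4 = 7
x_2 ⇔ x_1 = 1 ⇔ 4 = 4
(x_2 ⇔ x_1) ⇒ x_1 = 4 ⇒ 4 = 7
((x_1 + x_1) ⇒ x_1) ⇔ ((x_2 ⇔ x_1) ⇒ x_1) = 7 ⇔ 7 = 7
¬(((x_1 + x_1) ⇒ x_1) ⇔ ((x_2 ⇔ x_1) ⇒ x_1)) = ¬7 = 0
(((x_1 ⇒ x_1) ⇒ (x_1 ⇔ x_1)) ⇔ x_1) ⇔ ¬(((x_1 + x_1) ⇒ x_1) ⇔ ((x_2 ⇔ x_1) ⇒ x_1)) = 4 ⇔ 0 = 3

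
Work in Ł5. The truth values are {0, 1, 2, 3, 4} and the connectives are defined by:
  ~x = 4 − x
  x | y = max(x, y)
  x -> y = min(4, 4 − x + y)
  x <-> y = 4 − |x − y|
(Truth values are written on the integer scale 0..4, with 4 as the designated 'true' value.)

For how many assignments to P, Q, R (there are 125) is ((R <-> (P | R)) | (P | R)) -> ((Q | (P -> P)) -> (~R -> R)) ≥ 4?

75

value 4: 75 assignments (counts)
value 3: 10 assignments
value 2: 20 assignments
value 1: 10 assignments
value 0: 10 assignments
So 75 of the 125 assignments meet the threshold.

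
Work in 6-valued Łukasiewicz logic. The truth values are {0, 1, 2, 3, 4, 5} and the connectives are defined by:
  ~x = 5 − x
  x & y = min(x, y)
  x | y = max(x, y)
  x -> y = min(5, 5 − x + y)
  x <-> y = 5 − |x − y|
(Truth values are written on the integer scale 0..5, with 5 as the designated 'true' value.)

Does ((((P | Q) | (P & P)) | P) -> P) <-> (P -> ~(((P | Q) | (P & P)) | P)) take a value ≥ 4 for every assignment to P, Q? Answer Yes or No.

Counterexample: take P = 0, Q = 2.
P | Q = 0 | 2 = 2
P & P = 0 & 0 = 0
(P | Q) | (P & P) = 2 | 0 = 2
((P | Q) | (P & P)) | P = 2 | 0 = 2
(((P | Q) | (P & P)) | P) -> P = 2 -> 0 = 3
P | Q = 0 | 2 = 2
P & P = 0 & 0 = 0
(P | Q) | (P & P) = 2 | 0 = 2
((P | Q) | (P & P)) | P = 2 | 0 = 2
~(((P | Q) | (P & P)) | P) = ~2 = 3
P -> ~(((P | Q) | (P & P)) | P) = 0 -> 3 = 5
((((P | Q) | (P & P)) | P) -> P) <-> (P -> ~(((P | Q) | (P & P)) | P)) = 3 <-> 5 = 3
This gives 3, which is below 4.

No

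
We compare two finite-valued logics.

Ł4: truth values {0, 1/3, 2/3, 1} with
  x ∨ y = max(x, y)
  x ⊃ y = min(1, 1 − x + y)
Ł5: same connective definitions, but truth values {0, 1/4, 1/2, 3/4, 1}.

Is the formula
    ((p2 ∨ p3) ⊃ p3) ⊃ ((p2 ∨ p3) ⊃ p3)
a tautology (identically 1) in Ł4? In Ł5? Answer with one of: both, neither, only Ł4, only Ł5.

both

In Ł4: every assignment gives 1 — tautology.
In Ł5: every assignment gives 1 — tautology.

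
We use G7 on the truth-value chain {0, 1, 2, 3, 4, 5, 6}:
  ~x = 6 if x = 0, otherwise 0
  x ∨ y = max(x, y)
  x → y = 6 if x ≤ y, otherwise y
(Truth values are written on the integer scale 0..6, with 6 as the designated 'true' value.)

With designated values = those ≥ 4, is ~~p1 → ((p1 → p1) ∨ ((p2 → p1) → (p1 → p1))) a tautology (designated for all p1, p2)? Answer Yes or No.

Yes

At p1 = 2, p2 = 2, for instance:
~p1 = ~2 = 0
~~p1 = ~0 = 6
p1 → p1 = 2 → 2 = 6
p2 → p1 = 2 → 2 = 6
p1 → p1 = 2 → 2 = 6
(p2 → p1) → (p1 → p1) = 6 → 6 = 6
(p1 → p1) ∨ ((p2 → p1) → (p1 → p1)) = 6 ∨ 6 = 6
~~p1 → ((p1 → p1) ∨ ((p2 → p1) → (p1 → p1))) = 6 → 6 = 6
and checking the remaining 48 assignments likewise gives ≥ 4 in every case.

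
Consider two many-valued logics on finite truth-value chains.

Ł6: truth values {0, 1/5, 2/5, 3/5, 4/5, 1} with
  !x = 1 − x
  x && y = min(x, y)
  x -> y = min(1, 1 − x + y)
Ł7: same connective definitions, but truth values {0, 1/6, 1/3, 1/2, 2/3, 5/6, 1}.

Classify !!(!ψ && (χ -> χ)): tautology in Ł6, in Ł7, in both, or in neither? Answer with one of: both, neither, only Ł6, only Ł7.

In Ł6: at ψ = 1/5, χ = 0 the value is 4/5 — not a tautology.
In Ł7: at ψ = 1/6, χ = 0 the value is 5/6 — not a tautology.

neither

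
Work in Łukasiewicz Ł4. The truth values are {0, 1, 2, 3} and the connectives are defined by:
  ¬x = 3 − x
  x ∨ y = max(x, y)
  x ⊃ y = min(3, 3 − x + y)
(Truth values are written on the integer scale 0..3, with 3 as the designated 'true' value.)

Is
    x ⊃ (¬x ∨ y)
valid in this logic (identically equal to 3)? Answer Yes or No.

Counterexample: take x = 2, y = 0.
¬x = ¬2 = 1
¬x ∨ y = 1 ∨ 0 = 1
x ⊃ (¬x ∨ y) = 2 ⊃ 1 = 2
This gives 2 ≠ 3.

No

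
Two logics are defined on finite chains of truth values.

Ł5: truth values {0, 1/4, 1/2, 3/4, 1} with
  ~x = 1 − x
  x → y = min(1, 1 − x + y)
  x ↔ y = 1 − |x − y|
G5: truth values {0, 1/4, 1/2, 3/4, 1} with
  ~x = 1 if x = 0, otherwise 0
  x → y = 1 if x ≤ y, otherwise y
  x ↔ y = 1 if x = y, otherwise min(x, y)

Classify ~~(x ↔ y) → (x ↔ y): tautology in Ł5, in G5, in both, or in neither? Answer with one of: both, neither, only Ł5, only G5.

only Ł5

In Ł5: every assignment gives 1 — tautology.
In G5: at x = 1/4, y = 1/2 the value is 1/4 — not a tautology.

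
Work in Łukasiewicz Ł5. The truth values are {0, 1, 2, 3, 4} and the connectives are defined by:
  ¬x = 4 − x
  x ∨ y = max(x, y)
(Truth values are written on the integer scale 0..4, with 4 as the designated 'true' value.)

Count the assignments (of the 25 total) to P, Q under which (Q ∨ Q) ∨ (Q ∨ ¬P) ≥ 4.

value 4: 9 assignments (counts)
value 3: 7 assignments
value 2: 5 assignments
value 1: 3 assignments
value 0: 1 assignment
So 9 of the 25 assignments meet the threshold.

9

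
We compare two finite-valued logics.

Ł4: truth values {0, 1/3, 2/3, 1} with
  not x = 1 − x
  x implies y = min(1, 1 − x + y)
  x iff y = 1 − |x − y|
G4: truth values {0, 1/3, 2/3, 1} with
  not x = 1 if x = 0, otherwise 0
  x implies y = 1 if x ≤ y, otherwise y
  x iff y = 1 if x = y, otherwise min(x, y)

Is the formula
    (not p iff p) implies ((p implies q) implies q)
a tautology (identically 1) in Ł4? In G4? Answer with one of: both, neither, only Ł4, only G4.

only G4

In Ł4: at p = 1/3, q = 0 the value is 2/3 — not a tautology.
In G4: every assignment gives 1 — tautology.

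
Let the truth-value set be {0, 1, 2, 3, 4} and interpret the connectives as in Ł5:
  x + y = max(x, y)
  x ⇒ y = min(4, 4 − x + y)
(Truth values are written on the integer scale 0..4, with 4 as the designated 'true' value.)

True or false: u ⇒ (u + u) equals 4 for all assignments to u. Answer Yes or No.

Yes

u = 0 ↦ 4
u = 1 ↦ 4
u = 2 ↦ 4
u = 3 ↦ 4
u = 4 ↦ 4
Every assignment gives a value ≥ 4.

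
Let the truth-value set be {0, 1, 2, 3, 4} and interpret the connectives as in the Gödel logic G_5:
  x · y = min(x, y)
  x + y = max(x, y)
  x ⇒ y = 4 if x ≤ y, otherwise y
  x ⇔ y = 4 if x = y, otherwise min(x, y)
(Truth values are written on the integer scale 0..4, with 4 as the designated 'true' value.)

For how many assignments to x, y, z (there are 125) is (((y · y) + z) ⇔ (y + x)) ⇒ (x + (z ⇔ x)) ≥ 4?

79

value 4: 79 assignments (counts)
value 3: 7 assignments
value 2: 10 assignments
value 1: 13 assignments
value 0: 16 assignments
So 79 of the 125 assignments meet the threshold.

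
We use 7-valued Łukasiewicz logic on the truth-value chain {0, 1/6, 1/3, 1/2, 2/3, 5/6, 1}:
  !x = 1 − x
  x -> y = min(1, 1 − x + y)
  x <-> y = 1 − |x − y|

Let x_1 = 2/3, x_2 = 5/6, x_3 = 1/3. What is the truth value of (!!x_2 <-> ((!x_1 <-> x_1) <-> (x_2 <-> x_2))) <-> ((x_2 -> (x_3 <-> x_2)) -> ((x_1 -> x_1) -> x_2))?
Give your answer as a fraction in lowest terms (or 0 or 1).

!x_2 = !5/6 = 1/6
!!x_2 = !1/6 = 5/6
!x_1 = !2/3 = 1/3
!x_1 <-> x_1 = 1/3 <-> 2/3 = 2/3
x_2 <-> x_2 = 5/6 <-> 5/6 = 1
(!x_1 <-> x_1) <-> (x_2 <-> x_2) = 2/3 <-> 1 = 2/3
!!x_2 <-> ((!x_1 <-> x_1) <-> (x_2 <-> x_2)) = 5/6 <-> 2/3 = 5/6
x_3 <-> x_2 = 1/3 <-> 5/6 = 1/2
x_2 -> (x_3 <-> x_2) = 5/6 -> 1/2 = 2/3
x_1 -> x_1 = 2/3 -> 2/3 = 1
(x_1 -> x_1) -> x_2 = 1 -> 5/6 = 5/6
(x_2 -> (x_3 <-> x_2)) -> ((x_1 -> x_1) -> x_2) = 2/3 -> 5/6 = 1
(!!x_2 <-> ((!x_1 <-> x_1) <-> (x_2 <-> x_2))) <-> ((x_2 -> (x_3 <-> x_2)) -> ((x_1 -> x_1) -> x_2)) = 5/6 <-> 1 = 5/6

5/6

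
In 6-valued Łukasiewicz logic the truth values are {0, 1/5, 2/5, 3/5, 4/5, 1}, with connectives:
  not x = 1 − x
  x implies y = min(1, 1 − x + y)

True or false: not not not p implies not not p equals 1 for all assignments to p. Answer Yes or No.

No

Counterexample: take p = 0.
not p = not 0 = 1
not not p = not 1 = 0
not not not p = not 0 = 1
not not p = not 1 = 0
not not not p implies not not p = 1 implies 0 = 0
This gives 0 ≠ 1.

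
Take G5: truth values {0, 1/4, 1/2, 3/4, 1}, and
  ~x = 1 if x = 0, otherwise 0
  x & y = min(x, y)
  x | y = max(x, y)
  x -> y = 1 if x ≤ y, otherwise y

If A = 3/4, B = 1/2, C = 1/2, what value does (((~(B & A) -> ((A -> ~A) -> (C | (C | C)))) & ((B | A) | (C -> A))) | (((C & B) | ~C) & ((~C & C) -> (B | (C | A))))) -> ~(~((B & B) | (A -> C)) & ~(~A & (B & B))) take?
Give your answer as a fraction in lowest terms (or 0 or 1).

B & A = 1/2 & 3/4 = 1/2
~(B & A) = ~1/2 = 0
~A = ~3/4 = 0
A -> ~A = 3/4 -> 0 = 0
C | C = 1/2 | 1/2 = 1/2
C | (C | C) = 1/2 | 1/2 = 1/2
(A -> ~A) -> (C | (C | C)) = 0 -> 1/2 = 1
~(B & A) -> ((A -> ~A) -> (C | (C | C))) = 0 -> 1 = 1
B | A = 1/2 | 3/4 = 3/4
C -> A = 1/2 -> 3/4 = 1
(B | A) | (C -> A) = 3/4 | 1 = 1
(~(B & A) -> ((A -> ~A) -> (C | (C | C)))) & ((B | A) | (C -> A)) = 1 & 1 = 1
C & B = 1/2 & 1/2 = 1/2
~C = ~1/2 = 0
(C & B) | ~C = 1/2 | 0 = 1/2
~C = ~1/2 = 0
~C & C = 0 & 1/2 = 0
C | A = 1/2 | 3/4 = 3/4
B | (C | A) = 1/2 | 3/4 = 3/4
(~C & C) -> (B | (C | A)) = 0 -> 3/4 = 1
((C & B) | ~C) & ((~C & C) -> (B | (C | A))) = 1/2 & 1 = 1/2
((~(B & A) -> ((A -> ~A) -> (C | (C | C)))) & ((B | A) | (C -> A))) | (((C & B) | ~C) & ((~C & C) -> (B | (C | A)))) = 1 | 1/2 = 1
B & B = 1/2 & 1/2 = 1/2
A -> C = 3/4 -> 1/2 = 1/2
(B & B) | (A -> C) = 1/2 | 1/2 = 1/2
~((B & B) | (A -> C)) = ~1/2 = 0
~A = ~3/4 = 0
B & B = 1/2 & 1/2 = 1/2
~A & (B & B) = 0 & 1/2 = 0
~(~A & (B & B)) = ~0 = 1
~((B & B) | (A -> C)) & ~(~A & (B & B)) = 0 & 1 = 0
~(~((B & B) | (A -> C)) & ~(~A & (B & B))) = ~0 = 1
(((~(B & A) -> ((A -> ~A) -> (C | (C | C)))) & ((B | A) | (C -> A))) | (((C & B) | ~C) & ((~C & C) -> (B | (C | A))))) -> ~(~((B & B) | (A -> C)) & ~(~A & (B & B))) = 1 -> 1 = 1

1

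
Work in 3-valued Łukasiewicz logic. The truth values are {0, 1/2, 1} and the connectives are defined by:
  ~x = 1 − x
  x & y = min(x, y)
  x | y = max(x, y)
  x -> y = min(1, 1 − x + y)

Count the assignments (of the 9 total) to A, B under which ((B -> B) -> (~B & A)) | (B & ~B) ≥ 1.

1

A = 0, B = 0 ↦ 0  <
A = 0, B = 1/2 ↦ 1/2  <
A = 0, B = 1 ↦ 0  <
A = 1/2, B = 0 ↦ 1/2  <
A = 1/2, B = 1/2 ↦ 1/2  <
A = 1/2, B = 1 ↦ 0  <
A = 1, B = 0 ↦ 1  ≥
A = 1, B = 1/2 ↦ 1/2  <
A = 1, B = 1 ↦ 0  <
So 1 of the 9 assignments meets the threshold.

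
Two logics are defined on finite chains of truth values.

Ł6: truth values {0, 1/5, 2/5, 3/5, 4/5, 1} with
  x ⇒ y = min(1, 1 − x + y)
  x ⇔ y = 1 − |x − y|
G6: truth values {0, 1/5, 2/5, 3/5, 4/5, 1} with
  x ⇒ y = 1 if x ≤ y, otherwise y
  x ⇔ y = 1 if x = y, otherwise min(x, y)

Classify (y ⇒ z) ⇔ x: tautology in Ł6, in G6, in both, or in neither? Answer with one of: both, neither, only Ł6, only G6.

neither

In Ł6: at x = 0, y = 0, z = 0 the value is 0 — not a tautology.
In G6: at x = 0, y = 0, z = 0 the value is 0 — not a tautology.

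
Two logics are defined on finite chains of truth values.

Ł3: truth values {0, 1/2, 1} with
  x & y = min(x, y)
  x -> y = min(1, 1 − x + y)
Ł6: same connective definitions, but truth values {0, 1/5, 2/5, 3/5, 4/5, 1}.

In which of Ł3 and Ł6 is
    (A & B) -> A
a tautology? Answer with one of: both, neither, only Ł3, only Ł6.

In Ł3: every assignment gives 1 — tautology.
In Ł6: every assignment gives 1 — tautology.

both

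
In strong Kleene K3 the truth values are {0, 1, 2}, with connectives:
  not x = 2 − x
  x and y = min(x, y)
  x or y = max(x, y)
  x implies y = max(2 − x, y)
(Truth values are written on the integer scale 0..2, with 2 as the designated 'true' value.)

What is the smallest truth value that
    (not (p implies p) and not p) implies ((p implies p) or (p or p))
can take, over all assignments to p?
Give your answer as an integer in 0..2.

1

Take p = 1:
p implies p = 1 implies 1 = 1
not (p implies p) = not 1 = 1
not p = not 1 = 1
not (p implies p) and not p = 1 and 1 = 1
p implies p = 1 implies 1 = 1
p or p = 1 or 1 = 1
(p implies p) or (p or p) = 1 or 1 = 1
(not (p implies p) and not p) implies ((p implies p) or (p or p)) = 1 implies 1 = 1
No assignment yields a value below 1, so this is the minimum.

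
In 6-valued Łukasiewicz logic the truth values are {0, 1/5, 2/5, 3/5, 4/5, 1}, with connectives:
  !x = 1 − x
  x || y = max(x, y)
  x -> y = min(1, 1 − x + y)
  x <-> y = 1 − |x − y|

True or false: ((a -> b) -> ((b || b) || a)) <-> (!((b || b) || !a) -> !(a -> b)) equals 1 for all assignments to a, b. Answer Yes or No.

Counterexample: take a = 0, b = 0.
a -> b = 0 -> 0 = 1
b || b = 0 || 0 = 0
(b || b) || a = 0 || 0 = 0
(a -> b) -> ((b || b) || a) = 1 -> 0 = 0
b || b = 0 || 0 = 0
!a = !0 = 1
(b || b) || !a = 0 || 1 = 1
!((b || b) || !a) = !1 = 0
a -> b = 0 -> 0 = 1
!(a -> b) = !1 = 0
!((b || b) || !a) -> !(a -> b) = 0 -> 0 = 1
((a -> b) -> ((b || b) || a)) <-> (!((b || b) || !a) -> !(a -> b)) = 0 <-> 1 = 0
This gives 0 ≠ 1.

No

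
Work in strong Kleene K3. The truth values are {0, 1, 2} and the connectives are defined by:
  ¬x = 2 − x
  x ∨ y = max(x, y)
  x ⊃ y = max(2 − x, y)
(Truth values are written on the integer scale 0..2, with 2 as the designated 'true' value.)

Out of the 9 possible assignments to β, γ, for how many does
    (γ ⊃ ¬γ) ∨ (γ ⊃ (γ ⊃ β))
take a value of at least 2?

β = 0, γ = 0 ↦ 2  ≥
β = 0, γ = 1 ↦ 1  <
β = 0, γ = 2 ↦ 0  <
β = 1, γ = 0 ↦ 2  ≥
β = 1, γ = 1 ↦ 1  <
β = 1, γ = 2 ↦ 1  <
β = 2, γ = 0 ↦ 2  ≥
β = 2, γ = 1 ↦ 2  ≥
β = 2, γ = 2 ↦ 2  ≥
So 5 of the 9 assignments meet the threshold.

5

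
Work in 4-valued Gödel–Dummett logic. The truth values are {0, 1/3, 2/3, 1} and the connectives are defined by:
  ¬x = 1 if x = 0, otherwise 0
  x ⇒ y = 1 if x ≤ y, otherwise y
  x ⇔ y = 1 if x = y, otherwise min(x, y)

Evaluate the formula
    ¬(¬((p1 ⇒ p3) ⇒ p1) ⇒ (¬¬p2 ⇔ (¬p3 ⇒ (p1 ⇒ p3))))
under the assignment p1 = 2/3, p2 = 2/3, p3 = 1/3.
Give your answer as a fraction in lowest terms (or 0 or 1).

p1 ⇒ p3 = 2/3 ⇒ 1/3 = 1/3
(p1 ⇒ p3) ⇒ p1 = 1/3 ⇒ 2/3 = 1
¬((p1 ⇒ p3) ⇒ p1) = ¬1 = 0
¬p2 = ¬2/3 = 0
¬¬p2 = ¬0 = 1
¬p3 = ¬1/3 = 0
p1 ⇒ p3 = 2/3 ⇒ 1/3 = 1/3
¬p3 ⇒ (p1 ⇒ p3) = 0 ⇒ 1/3 = 1
¬¬p2 ⇔ (¬p3 ⇒ (p1 ⇒ p3)) = 1 ⇔ 1 = 1
¬((p1 ⇒ p3) ⇒ p1) ⇒ (¬¬p2 ⇔ (¬p3 ⇒ (p1 ⇒ p3))) = 0 ⇒ 1 = 1
¬(¬((p1 ⇒ p3) ⇒ p1) ⇒ (¬¬p2 ⇔ (¬p3 ⇒ (p1 ⇒ p3)))) = ¬1 = 0

0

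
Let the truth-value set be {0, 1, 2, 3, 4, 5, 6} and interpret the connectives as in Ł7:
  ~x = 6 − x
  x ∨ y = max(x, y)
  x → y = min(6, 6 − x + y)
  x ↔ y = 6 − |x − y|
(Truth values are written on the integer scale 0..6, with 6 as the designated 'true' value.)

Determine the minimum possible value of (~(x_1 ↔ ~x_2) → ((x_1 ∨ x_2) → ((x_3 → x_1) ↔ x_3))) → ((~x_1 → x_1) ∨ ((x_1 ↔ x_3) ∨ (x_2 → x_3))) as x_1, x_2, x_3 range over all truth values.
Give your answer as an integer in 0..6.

3

Take x_1 = 0, x_2 = 6, x_3 = 3:
~x_2 = ~6 = 0
x_1 ↔ ~x_2 = 0 ↔ 0 = 6
~(x_1 ↔ ~x_2) = ~6 = 0
x_1 ∨ x_2 = 0 ∨ 6 = 6
x_3 → x_1 = 3 → 0 = 3
(x_3 → x_1) ↔ x_3 = 3 ↔ 3 = 6
(x_1 ∨ x_2) → ((x_3 → x_1) ↔ x_3) = 6 → 6 = 6
~(x_1 ↔ ~x_2) → ((x_1 ∨ x_2) → ((x_3 → x_1) ↔ x_3)) = 0 → 6 = 6
~x_1 = ~0 = 6
~x_1 → x_1 = 6 → 0 = 0
x_1 ↔ x_3 = 0 ↔ 3 = 3
x_2 → x_3 = 6 → 3 = 3
(x_1 ↔ x_3) ∨ (x_2 → x_3) = 3 ∨ 3 = 3
(~x_1 → x_1) ∨ ((x_1 ↔ x_3) ∨ (x_2 → x_3)) = 0 ∨ 3 = 3
(~(x_1 ↔ ~x_2) → ((x_1 ∨ x_2) → ((x_3 → x_1) ↔ x_3))) → ((~x_1 → x_1) ∨ ((x_1 ↔ x_3) ∨ (x_2 → x_3))) = 6 → 3 = 3
No assignment yields a value below 3, so this is the minimum.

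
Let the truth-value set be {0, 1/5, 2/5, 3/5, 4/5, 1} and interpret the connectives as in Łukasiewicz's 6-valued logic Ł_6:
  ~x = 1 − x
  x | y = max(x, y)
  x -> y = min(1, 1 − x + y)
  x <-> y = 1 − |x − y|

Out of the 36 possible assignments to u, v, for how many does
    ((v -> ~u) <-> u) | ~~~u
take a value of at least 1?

value 1: 9 assignments (counts)
value 4/5: 13 assignments
value 3/5: 10 assignments
value 2/5: 2 assignments
value 1/5: 1 assignment
value 0: 1 assignment
So 9 of the 36 assignments meet the threshold.

9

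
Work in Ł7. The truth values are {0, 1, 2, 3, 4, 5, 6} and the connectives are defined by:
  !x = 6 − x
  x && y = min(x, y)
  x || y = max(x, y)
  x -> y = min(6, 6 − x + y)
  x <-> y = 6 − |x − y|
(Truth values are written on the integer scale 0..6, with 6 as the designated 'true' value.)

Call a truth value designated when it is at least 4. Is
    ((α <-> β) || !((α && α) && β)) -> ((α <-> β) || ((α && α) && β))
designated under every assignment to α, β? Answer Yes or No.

Counterexample: take α = 0, β = 3.
α <-> β = 0 <-> 3 = 3
α && α = 0 && 0 = 0
(α && α) && β = 0 && 3 = 0
!((α && α) && β) = !0 = 6
(α <-> β) || !((α && α) && β) = 3 || 6 = 6
α <-> β = 0 <-> 3 = 3
α && α = 0 && 0 = 0
(α && α) && β = 0 && 3 = 0
(α <-> β) || ((α && α) && β) = 3 || 0 = 3
((α <-> β) || !((α && α) && β)) -> ((α <-> β) || ((α && α) && β)) = 6 -> 3 = 3
This gives 3, which is below 4.

No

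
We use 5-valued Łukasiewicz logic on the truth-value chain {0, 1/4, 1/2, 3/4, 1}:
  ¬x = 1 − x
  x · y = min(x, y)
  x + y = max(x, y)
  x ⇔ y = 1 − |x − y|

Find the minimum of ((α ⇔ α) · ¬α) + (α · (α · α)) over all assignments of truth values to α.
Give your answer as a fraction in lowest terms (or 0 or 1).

1/2

Take α = 1/2:
α ⇔ α = 1/2 ⇔ 1/2 = 1
¬α = ¬1/2 = 1/2
(α ⇔ α) · ¬α = 1 · 1/2 = 1/2
α · α = 1/2 · 1/2 = 1/2
α · (α · α) = 1/2 · 1/2 = 1/2
((α ⇔ α) · ¬α) + (α · (α · α)) = 1/2 + 1/2 = 1/2
No assignment yields a value below 1/2, so this is the minimum.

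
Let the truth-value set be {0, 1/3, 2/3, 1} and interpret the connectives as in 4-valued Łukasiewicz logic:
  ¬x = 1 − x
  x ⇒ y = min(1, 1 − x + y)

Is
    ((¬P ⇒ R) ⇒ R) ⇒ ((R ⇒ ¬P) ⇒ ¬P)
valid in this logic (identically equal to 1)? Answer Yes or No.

Yes

P = 0, R = 0 ↦ 1
P = 0, R = 1/3 ↦ 1
P = 0, R = 2/3 ↦ 1
P = 0, R = 1 ↦ 1
P = 1/3, R = 0 ↦ 1
P = 1/3, R = 1/3 ↦ 1
P = 1/3, R = 2/3 ↦ 1
P = 1/3, R = 1 ↦ 1
P = 2/3, R = 0 ↦ 1
P = 2/3, R = 1/3 ↦ 1
P = 2/3, R = 2/3 ↦ 1
P = 2/3, R = 1 ↦ 1
P = 1, R = 0 ↦ 1
P = 1, R = 1/3 ↦ 1
P = 1, R = 2/3 ↦ 1
P = 1, R = 1 ↦ 1
Every assignment gives a value ≥ 1.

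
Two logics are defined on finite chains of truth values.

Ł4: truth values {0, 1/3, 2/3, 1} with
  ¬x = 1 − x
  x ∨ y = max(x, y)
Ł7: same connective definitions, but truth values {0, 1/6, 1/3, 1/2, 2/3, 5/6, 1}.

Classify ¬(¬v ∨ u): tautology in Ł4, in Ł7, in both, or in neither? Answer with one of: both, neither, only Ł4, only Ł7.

In Ł4: at u = 0, v = 0 the value is 0 — not a tautology.
In Ł7: at u = 0, v = 0 the value is 0 — not a tautology.

neither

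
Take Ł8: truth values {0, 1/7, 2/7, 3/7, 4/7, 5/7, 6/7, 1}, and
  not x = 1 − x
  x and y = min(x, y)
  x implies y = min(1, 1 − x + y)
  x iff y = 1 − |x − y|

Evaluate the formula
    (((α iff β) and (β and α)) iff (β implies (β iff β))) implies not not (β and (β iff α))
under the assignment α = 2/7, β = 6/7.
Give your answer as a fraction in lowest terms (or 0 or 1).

α iff β = 2/7 iff 6/7 = 3/7
β and α = 6/7 and 2/7 = 2/7
(α iff β) and (β and α) = 3/7 and 2/7 = 2/7
β iff β = 6/7 iff 6/7 = 1
β implies (β iff β) = 6/7 implies 1 = 1
((α iff β) and (β and α)) iff (β implies (β iff β)) = 2/7 iff 1 = 2/7
β iff α = 6/7 iff 2/7 = 3/7
β and (β iff α) = 6/7 and 3/7 = 3/7
not (β and (β iff α)) = not 3/7 = 4/7
not not (β and (β iff α)) = not 4/7 = 3/7
(((α iff β) and (β and α)) iff (β implies (β iff β))) implies not not (β and (β iff α)) = 2/7 implies 3/7 = 1

1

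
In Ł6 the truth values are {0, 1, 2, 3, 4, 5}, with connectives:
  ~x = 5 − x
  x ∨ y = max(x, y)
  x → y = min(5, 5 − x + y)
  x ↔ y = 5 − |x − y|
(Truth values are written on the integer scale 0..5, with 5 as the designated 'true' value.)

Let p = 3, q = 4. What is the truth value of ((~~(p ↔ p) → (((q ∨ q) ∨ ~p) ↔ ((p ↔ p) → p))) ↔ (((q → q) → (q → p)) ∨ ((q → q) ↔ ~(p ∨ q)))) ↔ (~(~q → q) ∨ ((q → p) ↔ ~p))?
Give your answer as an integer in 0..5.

3

p ↔ p = 3 ↔ 3 = 5
~(p ↔ p) = ~5 = 0
~~(p ↔ p) = ~0 = 5
q ∨ q = 4 ∨ 4 = 4
~p = ~3 = 2
(q ∨ q) ∨ ~p = 4 ∨ 2 = 4
p ↔ p = 3 ↔ 3 = 5
(p ↔ p) → p = 5 → 3 = 3
((q ∨ q) ∨ ~p) ↔ ((p ↔ p) → p) = 4 ↔ 3 = 4
~~(p ↔ p) → (((q ∨ q) ∨ ~p) ↔ ((p ↔ p) → p)) = 5 → 4 = 4
q → q = 4 → 4 = 5
q → p = 4 → 3 = 4
(q → q) → (q → p) = 5 → 4 = 4
q → q = 4 → 4 = 5
p ∨ q = 3 ∨ 4 = 4
~(p ∨ q) = ~4 = 1
(q → q) ↔ ~(p ∨ q) = 5 ↔ 1 = 1
((q → q) → (q → p)) ∨ ((q → q) ↔ ~(p ∨ q)) = 4 ∨ 1 = 4
(~~(p ↔ p) → (((q ∨ q) ∨ ~p) ↔ ((p ↔ p) → p))) ↔ (((q → q) → (q → p)) ∨ ((q → q) ↔ ~(p ∨ q))) = 4 ↔ 4 = 5
~q = ~4 = 1
~q → q = 1 → 4 = 5
~(~q → q) = ~5 = 0
q → p = 4 → 3 = 4
~p = ~3 = 2
(q → p) ↔ ~p = 4 ↔ 2 = 3
~(~q → q) ∨ ((q → p) ↔ ~p) = 0 ∨ 3 = 3
((~~(p ↔ p) → (((q ∨ q) ∨ ~p) ↔ ((p ↔ p) → p))) ↔ (((q → q) → (q → p)) ∨ ((q → q) ↔ ~(p ∨ q)))) ↔ (~(~q → q) ∨ ((q → p) ↔ ~p)) = 5 ↔ 3 = 3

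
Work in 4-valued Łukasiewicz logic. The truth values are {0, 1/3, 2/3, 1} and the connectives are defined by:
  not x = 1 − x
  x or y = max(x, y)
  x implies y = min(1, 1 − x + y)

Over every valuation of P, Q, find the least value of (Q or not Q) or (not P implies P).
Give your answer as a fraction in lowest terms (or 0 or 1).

2/3

Take P = 0, Q = 1/3:
not Q = not 1/3 = 2/3
Q or not Q = 1/3 or 2/3 = 2/3
not P = not 0 = 1
not P implies P = 1 implies 0 = 0
(Q or not Q) or (not P implies P) = 2/3 or 0 = 2/3
No assignment yields a value below 2/3, so this is the minimum.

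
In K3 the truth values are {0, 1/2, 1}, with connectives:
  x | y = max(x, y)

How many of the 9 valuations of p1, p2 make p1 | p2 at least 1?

p1 = 0, p2 = 0 ↦ 0  <
p1 = 0, p2 = 1/2 ↦ 1/2  <
p1 = 0, p2 = 1 ↦ 1  ≥
p1 = 1/2, p2 = 0 ↦ 1/2  <
p1 = 1/2, p2 = 1/2 ↦ 1/2  <
p1 = 1/2, p2 = 1 ↦ 1  ≥
p1 = 1, p2 = 0 ↦ 1  ≥
p1 = 1, p2 = 1/2 ↦ 1  ≥
p1 = 1, p2 = 1 ↦ 1  ≥
So 5 of the 9 assignments meet the threshold.

5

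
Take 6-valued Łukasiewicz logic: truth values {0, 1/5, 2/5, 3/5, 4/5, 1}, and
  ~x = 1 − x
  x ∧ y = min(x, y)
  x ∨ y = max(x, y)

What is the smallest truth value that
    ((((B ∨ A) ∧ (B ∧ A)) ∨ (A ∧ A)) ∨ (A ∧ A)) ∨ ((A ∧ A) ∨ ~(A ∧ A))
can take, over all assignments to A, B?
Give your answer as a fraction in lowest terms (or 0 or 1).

Take A = 2/5, B = 0:
B ∨ A = 0 ∨ 2/5 = 2/5
B ∧ A = 0 ∧ 2/5 = 0
(B ∨ A) ∧ (B ∧ A) = 2/5 ∧ 0 = 0
A ∧ A = 2/5 ∧ 2/5 = 2/5
((B ∨ A) ∧ (B ∧ A)) ∨ (A ∧ A) = 0 ∨ 2/5 = 2/5
A ∧ A = 2/5 ∧ 2/5 = 2/5
(((B ∨ A) ∧ (B ∧ A)) ∨ (A ∧ A)) ∨ (A ∧ A) = 2/5 ∨ 2/5 = 2/5
A ∧ A = 2/5 ∧ 2/5 = 2/5
A ∧ A = 2/5 ∧ 2/5 = 2/5
~(A ∧ A) = ~2/5 = 3/5
(A ∧ A) ∨ ~(A ∧ A) = 2/5 ∨ 3/5 = 3/5
((((B ∨ A) ∧ (B ∧ A)) ∨ (A ∧ A)) ∨ (A ∧ A)) ∨ ((A ∧ A) ∨ ~(A ∧ A)) = 2/5 ∨ 3/5 = 3/5
No assignment yields a value below 3/5, so this is the minimum.

3/5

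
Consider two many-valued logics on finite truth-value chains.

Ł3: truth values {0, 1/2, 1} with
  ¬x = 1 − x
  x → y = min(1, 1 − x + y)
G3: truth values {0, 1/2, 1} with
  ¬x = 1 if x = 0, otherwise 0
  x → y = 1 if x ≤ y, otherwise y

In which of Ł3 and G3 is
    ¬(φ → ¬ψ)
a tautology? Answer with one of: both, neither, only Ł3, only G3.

neither

In Ł3: at φ = 0, ψ = 0 the value is 0 — not a tautology.
In G3: at φ = 0, ψ = 0 the value is 0 — not a tautology.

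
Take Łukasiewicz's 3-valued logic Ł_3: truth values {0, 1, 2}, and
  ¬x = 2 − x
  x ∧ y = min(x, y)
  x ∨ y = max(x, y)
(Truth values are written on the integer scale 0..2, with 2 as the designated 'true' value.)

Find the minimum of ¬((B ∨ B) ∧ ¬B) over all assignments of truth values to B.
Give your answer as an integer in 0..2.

Take B = 1:
B ∨ B = 1 ∨ 1 = 1
¬B = ¬1 = 1
(B ∨ B) ∧ ¬B = 1 ∧ 1 = 1
¬((B ∨ B) ∧ ¬B) = ¬1 = 1
No assignment yields a value below 1, so this is the minimum.

1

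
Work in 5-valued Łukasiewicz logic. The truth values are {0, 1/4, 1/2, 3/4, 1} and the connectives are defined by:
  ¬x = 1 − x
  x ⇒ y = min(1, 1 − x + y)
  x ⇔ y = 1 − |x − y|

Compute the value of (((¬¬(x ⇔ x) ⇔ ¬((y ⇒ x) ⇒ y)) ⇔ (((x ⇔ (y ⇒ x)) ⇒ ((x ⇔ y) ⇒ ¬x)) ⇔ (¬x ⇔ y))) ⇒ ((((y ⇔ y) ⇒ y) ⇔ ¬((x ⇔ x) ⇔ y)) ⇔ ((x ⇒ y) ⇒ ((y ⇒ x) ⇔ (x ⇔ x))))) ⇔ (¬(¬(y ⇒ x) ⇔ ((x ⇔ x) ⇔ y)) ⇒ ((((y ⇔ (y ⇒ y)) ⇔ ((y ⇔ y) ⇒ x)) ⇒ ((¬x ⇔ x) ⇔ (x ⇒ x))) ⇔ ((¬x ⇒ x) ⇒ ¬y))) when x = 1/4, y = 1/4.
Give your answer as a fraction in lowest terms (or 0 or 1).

3/4

x ⇔ x = 1/4 ⇔ 1/4 = 1
¬(x ⇔ x) = ¬1 = 0
¬¬(x ⇔ x) = ¬0 = 1
y ⇒ x = 1/4 ⇒ 1/4 = 1
(y ⇒ x) ⇒ y = 1 ⇒ 1/4 = 1/4
¬((y ⇒ x) ⇒ y) = ¬1/4 = 3/4
¬¬(x ⇔ x) ⇔ ¬((y ⇒ x) ⇒ y) = 1 ⇔ 3/4 = 3/4
y ⇒ x = 1/4 ⇒ 1/4 = 1
x ⇔ (y ⇒ x) = 1/4 ⇔ 1 = 1/4
x ⇔ y = 1/4 ⇔ 1/4 = 1
¬x = ¬1/4 = 3/4
(x ⇔ y) ⇒ ¬x = 1 ⇒ 3/4 = 3/4
(x ⇔ (y ⇒ x)) ⇒ ((x ⇔ y) ⇒ ¬x) = 1/4 ⇒ 3/4 = 1
¬x = ¬1/4 = 3/4
¬x ⇔ y = 3/4 ⇔ 1/4 = 1/2
((x ⇔ (y ⇒ x)) ⇒ ((x ⇔ y) ⇒ ¬x)) ⇔ (¬x ⇔ y) = 1 ⇔ 1/2 = 1/2
(¬¬(x ⇔ x) ⇔ ¬((y ⇒ x) ⇒ y)) ⇔ (((x ⇔ (y ⇒ x)) ⇒ ((x ⇔ y) ⇒ ¬x)) ⇔ (¬x ⇔ y)) = 3/4 ⇔ 1/2 = 3/4
y ⇔ y = 1/4 ⇔ 1/4 = 1
(y ⇔ y) ⇒ y = 1 ⇒ 1/4 = 1/4
x ⇔ x = 1/4 ⇔ 1/4 = 1
(x ⇔ x) ⇔ y = 1 ⇔ 1/4 = 1/4
¬((x ⇔ x) ⇔ y) = ¬1/4 = 3/4
((y ⇔ y) ⇒ y) ⇔ ¬((x ⇔ x) ⇔ y) = 1/4 ⇔ 3/4 = 1/2
x ⇒ y = 1/4 ⇒ 1/4 = 1
y ⇒ x = 1/4 ⇒ 1/4 = 1
x ⇔ x = 1/4 ⇔ 1/4 = 1
(y ⇒ x) ⇔ (x ⇔ x) = 1 ⇔ 1 = 1
(x ⇒ y) ⇒ ((y ⇒ x) ⇔ (x ⇔ x)) = 1 ⇒ 1 = 1
(((y ⇔ y) ⇒ y) ⇔ ¬((x ⇔ x) ⇔ y)) ⇔ ((x ⇒ y) ⇒ ((y ⇒ x) ⇔ (x ⇔ x))) = 1/2 ⇔ 1 = 1/2
((¬¬(x ⇔ x) ⇔ ¬((y ⇒ x) ⇒ y)) ⇔ (((x ⇔ (y ⇒ x)) ⇒ ((x ⇔ y) ⇒ ¬x)) ⇔ (¬x ⇔ y))) ⇒ ((((y ⇔ y) ⇒ y) ⇔ ¬((x ⇔ x) ⇔ y)) ⇔ ((x ⇒ y) ⇒ ((y ⇒ x) ⇔ (x ⇔ x)))) = 3/4 ⇒ 1/2 = 3/4
y ⇒ x = 1/4 ⇒ 1/4 = 1
¬(y ⇒ x) = ¬1 = 0
x ⇔ x = 1/4 ⇔ 1/4 = 1
(x ⇔ x) ⇔ y = 1 ⇔ 1/4 = 1/4
¬(y ⇒ x) ⇔ ((x ⇔ x) ⇔ y) = 0 ⇔ 1/4 = 3/4
¬(¬(y ⇒ x) ⇔ ((x ⇔ x) ⇔ y)) = ¬3/4 = 1/4
y ⇒ y = 1/4 ⇒ 1/4 = 1
y ⇔ (y ⇒ y) = 1/4 ⇔ 1 = 1/4
y ⇔ y = 1/4 ⇔ 1/4 = 1
(y ⇔ y) ⇒ x = 1 ⇒ 1/4 = 1/4
(y ⇔ (y ⇒ y)) ⇔ ((y ⇔ y) ⇒ x) = 1/4 ⇔ 1/4 = 1
¬x = ¬1/4 = 3/4
¬x ⇔ x = 3/4 ⇔ 1/4 = 1/2
x ⇒ x = 1/4 ⇒ 1/4 = 1
(¬x ⇔ x) ⇔ (x ⇒ x) = 1/2 ⇔ 1 = 1/2
((y ⇔ (y ⇒ y)) ⇔ ((y ⇔ y) ⇒ x)) ⇒ ((¬x ⇔ x) ⇔ (x ⇒ x)) = 1 ⇒ 1/2 = 1/2
¬x = ¬1/4 = 3/4
¬x ⇒ x = 3/4 ⇒ 1/4 = 1/2
¬y = ¬1/4 = 3/4
(¬x ⇒ x) ⇒ ¬y = 1/2 ⇒ 3/4 = 1
(((y ⇔ (y ⇒ y)) ⇔ ((y ⇔ y) ⇒ x)) ⇒ ((¬x ⇔ x) ⇔ (x ⇒ x))) ⇔ ((¬x ⇒ x) ⇒ ¬y) = 1/2 ⇔ 1 = 1/2
¬(¬(y ⇒ x) ⇔ ((x ⇔ x) ⇔ y)) ⇒ ((((y ⇔ (y ⇒ y)) ⇔ ((y ⇔ y) ⇒ x)) ⇒ ((¬x ⇔ x) ⇔ (x ⇒ x))) ⇔ ((¬x ⇒ x) ⇒ ¬y)) = 1/4 ⇒ 1/2 = 1
(((¬¬(x ⇔ x) ⇔ ¬((y ⇒ x) ⇒ y)) ⇔ (((x ⇔ (y ⇒ x)) ⇒ ((x ⇔ y) ⇒ ¬x)) ⇔ (¬x ⇔ y))) ⇒ ((((y ⇔ y) ⇒ y) ⇔ ¬((x ⇔ x) ⇔ y)) ⇔ ((x ⇒ y) ⇒ ((y ⇒ x) ⇔ (x ⇔ x))))) ⇔ (¬(¬(y ⇒ x) ⇔ ((x ⇔ x) ⇔ y)) ⇒ ((((y ⇔ (y ⇒ y)) ⇔ ((y ⇔ y) ⇒ x)) ⇒ ((¬x ⇔ x) ⇔ (x ⇒ x))) ⇔ ((¬x ⇒ x) ⇒ ¬y))) = 3/4 ⇔ 1 = 3/4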